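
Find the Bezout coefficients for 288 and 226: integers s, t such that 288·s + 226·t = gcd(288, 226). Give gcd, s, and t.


Euclidean algorithm on (288, 226) — divide until remainder is 0:
  288 = 1 · 226 + 62
  226 = 3 · 62 + 40
  62 = 1 · 40 + 22
  40 = 1 · 22 + 18
  22 = 1 · 18 + 4
  18 = 4 · 4 + 2
  4 = 2 · 2 + 0
gcd(288, 226) = 2.
Track Bezout coefficients alongside the remainders: start with r₀ = 288 = a·1 + b·0 (s = 1, t = 0) and r₁ = 226 = a·0 + b·1 (s = 0, t = 1); each new remainder r_{k+1} = r_{k-1} − q_k·r_k inherits s_{k+1} = s_{k-1} − q_k·s_k, t_{k+1} = t_{k-1} − q_k·t_k, so r_k = a·s_k + b·t_k at every step:
  q = 1: r = 62, s = 1 − 1·0 = 1, t = 0 − 1·1 = -1  (check: 288·1 + 226·(-1) = 62)
  q = 3: r = 40, s = 0 − 3·1 = -3, t = 1 − 3·(-1) = 4  (check: 288·(-3) + 226·4 = 40)
  q = 1: r = 22, s = 1 − 1·(-3) = 4, t = -1 − 1·4 = -5  (check: 288·4 + 226·(-5) = 22)
  q = 1: r = 18, s = -3 − 1·4 = -7, t = 4 − 1·(-5) = 9  (check: 288·(-7) + 226·9 = 18)
  q = 1: r = 4, s = 4 − 1·(-7) = 11, t = -5 − 1·9 = -14  (check: 288·11 + 226·(-14) = 4)
  q = 4: r = 2, s = -7 − 4·11 = -51, t = 9 − 4·(-14) = 65  (check: 288·(-51) + 226·65 = 2)
The row with r = 2 (the gcd) gives the Bezout coefficients s = -51, t = 65.
Result: 288 · (-51) + 226 · (65) = 2.

gcd(288, 226) = 2; s = -51, t = 65 (check: 288·(-51) + 226·65 = 2).


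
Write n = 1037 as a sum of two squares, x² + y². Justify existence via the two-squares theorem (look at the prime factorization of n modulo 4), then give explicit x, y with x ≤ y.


Step 1: Factor n = 1037 = 17 · 61.
Step 2: Check the mod-4 condition on each prime factor: 17 ≡ 1 (mod 4), exponent 1; 61 ≡ 1 (mod 4), exponent 1.
All primes ≡ 3 (mod 4) appear to even exponent (or don't appear), so by the two-squares theorem n IS expressible as a sum of two squares.
Step 3: Build a representation. Here n = 17 · 61 is a product of primes ≡ 1 (mod 4). Each prime p ≡ 1 (mod 4) is itself a sum of two squares; find a² by testing p − a² for a perfect square:
  17: 17 − 1² = 16 = 4² ⇒ 17 = 1² + 4².
  61: 61 − 1² = 60, 61 − 2² = 57, 61 − 3² = 52, 61 − 4² = 45, 61 − 5² = 36 = 6² ⇒ 61 = 5² + 6².
  Combine using the Brahmagupta–Fibonacci identity (a² + b²)(c² + d²) = (ac − bd)² + (ad + bc)² = (ac + bd)² + (ad − bc)²:
  17 · 61 = 1037: from (1² + 4²)(5² + 6²), take (1·5 − 4·6, 1·6 + 4·5) = (5 − 24, 6 + 20) = (-19, 26); dropping signs (only squares matter) gives (19, 26); check 19² + 26² = 361 + 676 = 1037 ✓.
Step 4: Order so x ≤ y and verify: 19² + 26² = 361 + 676 = 1037 = n. ✓

n = 1037 = 19² + 26² (one valid representation with x ≤ y).


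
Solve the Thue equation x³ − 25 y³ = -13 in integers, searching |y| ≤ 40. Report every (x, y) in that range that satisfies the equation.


The equation is x³ - 25y³ = -13. For fixed y, x³ = 25·y³ − 13, so a solution requires the RHS to be a perfect cube.
Strategy: iterate y from -40 to 40, compute RHS = 25·y³ − 13, and check whether it is a (positive or negative) perfect cube.
Check small values of y:
  y = 0: RHS = -13 is not a perfect cube.
  y = 1: RHS = 12 is not a perfect cube.
  y = -1: RHS = -38 is not a perfect cube.
  y = 2: RHS = 187 is not a perfect cube.
  y = -2: RHS = -213 is not a perfect cube.
  y = 3: RHS = 662 is not a perfect cube.
  y = -3: RHS = -688 is not a perfect cube.
Continuing the search up to |y| = 40 finds no solutions either.
No (x, y) in the scanned range satisfies the equation.

No integer solutions with |y| ≤ 40.


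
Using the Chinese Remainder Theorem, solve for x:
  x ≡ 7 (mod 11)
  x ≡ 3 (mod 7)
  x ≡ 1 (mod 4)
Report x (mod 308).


Moduli 11, 7, 4 are pairwise coprime; by CRT there is a unique solution modulo M = 11 · 7 · 4 = 308.
Solve pairwise, accumulating the modulus:
  Start with x ≡ 7 (mod 11).
  Combine with x ≡ 3 (mod 7): since gcd(11, 7) = 1, we get a unique residue mod 77.
    Write x = 7 + 11·t and substitute into x ≡ 3 (mod 7): 11·t ≡ 3 − 7 = -4 (mod 7).
    Reduce coefficients mod 7: 4·t ≡ 3 (mod 7).
    The inverse of 4 mod 7 is 2 (since 4·2 = 8 = 1·7 + 1), so t ≡ 2·3 = 6 ≡ 6 (mod 7).
    Then x = 7 + 11·6 = 73, valid modulo lcm(11, 7) = 77: x ≡ 73 (mod 77).
  Combine with x ≡ 1 (mod 4): since gcd(77, 4) = 1, we get a unique residue mod 308.
    Write x = 73 + 77·t and substitute into x ≡ 1 (mod 4): 77·t ≡ 1 − 73 = -72 (mod 4).
    Reduce coefficients mod 4: 1·t ≡ 0 (mod 4).
    So t ≡ 0 (mod 4).
    Then x = 73 + 77·0 = 73, valid modulo lcm(77, 4) = 308: x ≡ 73 (mod 308).
Verify: 73 mod 11 = 7 ✓, 73 mod 7 = 3 ✓, 73 mod 4 = 1 ✓.

x ≡ 73 (mod 308).


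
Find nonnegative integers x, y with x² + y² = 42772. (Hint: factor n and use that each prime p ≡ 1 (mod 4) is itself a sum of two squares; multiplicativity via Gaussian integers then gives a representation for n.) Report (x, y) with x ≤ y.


Step 1: Factor n = 42772 = 2^2 · 17^2 · 37.
Step 2: Check the mod-4 condition on each prime factor: 2 = 2 (special); 17 ≡ 1 (mod 4), exponent 2; 37 ≡ 1 (mod 4), exponent 1.
All primes ≡ 3 (mod 4) appear to even exponent (or don't appear), so by the two-squares theorem n IS expressible as a sum of two squares.
Step 3: Build a representation. Group n = k² · m with k = 2 and m = 17 · 17 · 37 = 10693 (a product of primes ≡ 1 (mod 4)); a representation of m scales to one of n via (k·x)² + (k·y)² = k²(x² + y²). Each prime p ≡ 1 (mod 4) is itself a sum of two squares; find a² by testing p − a² for a perfect square:
  17: 17 − 1² = 16 = 4² ⇒ 17 = 1² + 4².
  37: 37 − 1² = 36 = 6² ⇒ 37 = 1² + 6².
  Combine using the Brahmagupta–Fibonacci identity (a² + b²)(c² + d²) = (ac − bd)² + (ad + bc)² = (ac + bd)² + (ad − bc)²:
  17 · 17 = 289: from (1² + 4²)(1² + 4²), take (1·1 − 4·4, 1·4 + 4·1) = (1 − 16, 4 + 4) = (-15, 8); dropping signs (only squares matter) gives (15, 8); check 15² + 8² = 225 + 64 = 289 ✓.
  289 · 37 = 10693: from (15² + 8²)(1² + 6²), take (15·1 − 8·6, 15·6 + 8·1) = (15 − 48, 90 + 8) = (-33, 98); dropping signs (only squares matter) gives (33, 98); check 33² + 98² = 1089 + 9604 = 10693 ✓.
  Scale by k = 2: (2·33, 2·98) = (66, 196).
Step 4: Order so x ≤ y and verify: 66² + 196² = 4356 + 38416 = 42772 = n. ✓

n = 42772 = 66² + 196² (one valid representation with x ≤ y).


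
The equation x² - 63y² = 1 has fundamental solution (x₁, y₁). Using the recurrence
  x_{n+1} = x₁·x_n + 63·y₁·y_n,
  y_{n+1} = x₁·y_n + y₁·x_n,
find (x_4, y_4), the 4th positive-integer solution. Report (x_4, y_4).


Step 1: Find the fundamental solution (x₁, y₁) of x² - 63y² = 1.
  Expand √63 as a continued fraction. a₀ = ⌊√63⌋ = 7; iterate m_{k+1} = d_k·a_k − m_k, d_{k+1} = (63 − m_{k+1}²)/d_k, a_{k+1} = ⌊(a₀ + m_{k+1})/d_{k+1}⌋ (starting m₀ = 0, d₀ = 1), with convergents p_k = a_k·p_{k-1} + p_{k-2}, q_k = a_k·q_{k-1} + q_{k-2} (p₋₁ = 1, q₋₁ = 0):
  k = 0: a₀ = 7; p₀/q₀ = 7/1; p₀² − 63·q₀² = 49 − 63 = -14.
  k = 1: m = 7, d = 14, a = ⌊(7 + 7)/14⌋ = 1; p/q = (1·7 + 1)/(1·1 + 0) = 8/1; p² − 63·q² = 64 − 63 = 1.
  The first convergent with p² − 63·q² = 1 gives the fundamental solution (x₁, y₁) = (8, 1).
Step 2: Apply the recurrence (x_{n+1}, y_{n+1}) = (x₁x_n + 63y₁y_n, x₁y_n + y₁x_n) repeatedly.
  From (x_1, y_1) = (8, 1): x_2 = 8·8 + 63·1·1 = 127; y_2 = 8·1 + 1·8 = 16.
  From (x_2, y_2) = (127, 16): x_3 = 8·127 + 63·1·16 = 2024; y_3 = 8·16 + 1·127 = 255.
  From (x_3, y_3) = (2024, 255): x_4 = 8·2024 + 63·1·255 = 32257; y_4 = 8·255 + 1·2024 = 4064.
Step 3: Verify x_4² - 63·y_4² = 1040514049 - 1040514048 = 1 (should be 1). ✓

(x_1, y_1) = (8, 1); (x_4, y_4) = (32257, 4064).


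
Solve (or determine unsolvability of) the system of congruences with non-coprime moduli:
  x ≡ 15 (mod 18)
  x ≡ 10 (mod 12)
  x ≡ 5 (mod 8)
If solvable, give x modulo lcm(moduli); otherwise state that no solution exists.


Moduli 18, 12, 8 are not pairwise coprime, so CRT works modulo lcm(m_i) when all pairwise compatibility conditions hold.
Pairwise compatibility: gcd(m_i, m_j) must divide a_i - a_j for every pair.
Merge one congruence at a time:
  Start: x ≡ 15 (mod 18).
  Combine with x ≡ 10 (mod 12): gcd(18, 12) = 6, and 10 - 15 = -5 is NOT divisible by 6.
    ⇒ system is inconsistent (no integer solution).

No solution (the system is inconsistent).


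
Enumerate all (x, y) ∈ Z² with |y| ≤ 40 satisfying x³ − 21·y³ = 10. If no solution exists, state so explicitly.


The equation is x³ - 21y³ = 10. For fixed y, x³ = 21·y³ + 10, so a solution requires the RHS to be a perfect cube.
Strategy: iterate y from -40 to 40, compute RHS = 21·y³ + 10, and check whether it is a (positive or negative) perfect cube.
Check small values of y:
  y = 0: RHS = 10 is not a perfect cube.
  y = 1: RHS = 31 is not a perfect cube.
  y = -1: RHS = -11 is not a perfect cube.
  y = 2: RHS = 178 is not a perfect cube.
  y = -2: RHS = -158 is not a perfect cube.
  y = 3: RHS = 577 is not a perfect cube.
  y = -3: RHS = -557 is not a perfect cube.
Continuing the search up to |y| = 40 finds no solutions either.
No (x, y) in the scanned range satisfies the equation.

No integer solutions with |y| ≤ 40.


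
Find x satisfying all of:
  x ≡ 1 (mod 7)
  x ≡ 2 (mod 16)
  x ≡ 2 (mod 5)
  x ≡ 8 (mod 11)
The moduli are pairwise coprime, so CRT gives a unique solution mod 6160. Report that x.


Product of moduli M = 7 · 16 · 5 · 11 = 6160.
Merge one congruence at a time:
  Start: x ≡ 1 (mod 7).
  Combine with x ≡ 2 (mod 16); new modulus lcm = 112.
    Write x = 1 + 7·t and substitute into x ≡ 2 (mod 16): 7·t ≡ 2 − 1 = 1 (mod 16).
    The inverse of 7 mod 16 is 7 (since 7·7 = 49 = 3·16 + 1), so t ≡ 7·1 = 7 ≡ 7 (mod 16).
    Then x = 1 + 7·7 = 50, valid modulo lcm(7, 16) = 112: x ≡ 50 (mod 112).
  Combine with x ≡ 2 (mod 5); new modulus lcm = 560.
    Write x = 50 + 112·t and substitute into x ≡ 2 (mod 5): 112·t ≡ 2 − 50 = -48 (mod 5).
    Reduce coefficients mod 5: 2·t ≡ 2 (mod 5).
    The inverse of 2 mod 5 is 3 (since 2·3 = 6 = 1·5 + 1), so t ≡ 3·2 = 6 ≡ 1 (mod 5).
    Then x = 50 + 112·1 = 162, valid modulo lcm(112, 5) = 560: x ≡ 162 (mod 560).
  Combine with x ≡ 8 (mod 11); new modulus lcm = 6160.
    Write x = 162 + 560·t and substitute into x ≡ 8 (mod 11): 560·t ≡ 8 − 162 = -154 (mod 11).
    Reduce coefficients mod 11: 10·t ≡ 0 (mod 11).
    The inverse of 10 mod 11 is 10 (since 10·10 = 100 = 9·11 + 1), so t ≡ 10·0 = 0 ≡ 0 (mod 11).
    Then x = 162 + 560·0 = 162, valid modulo lcm(560, 11) = 6160: x ≡ 162 (mod 6160).
Verify against each original: 162 mod 7 = 1, 162 mod 16 = 2, 162 mod 5 = 2, 162 mod 11 = 8.

x ≡ 162 (mod 6160).


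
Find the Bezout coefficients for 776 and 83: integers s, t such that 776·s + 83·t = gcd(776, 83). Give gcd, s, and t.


Euclidean algorithm on (776, 83) — divide until remainder is 0:
  776 = 9 · 83 + 29
  83 = 2 · 29 + 25
  29 = 1 · 25 + 4
  25 = 6 · 4 + 1
  4 = 4 · 1 + 0
gcd(776, 83) = 1.
Track Bezout coefficients alongside the remainders: start with r₀ = 776 = a·1 + b·0 (s = 1, t = 0) and r₁ = 83 = a·0 + b·1 (s = 0, t = 1); each new remainder r_{k+1} = r_{k-1} − q_k·r_k inherits s_{k+1} = s_{k-1} − q_k·s_k, t_{k+1} = t_{k-1} − q_k·t_k, so r_k = a·s_k + b·t_k at every step:
  q = 9: r = 29, s = 1 − 9·0 = 1, t = 0 − 9·1 = -9  (check: 776·1 + 83·(-9) = 29)
  q = 2: r = 25, s = 0 − 2·1 = -2, t = 1 − 2·(-9) = 19  (check: 776·(-2) + 83·19 = 25)
  q = 1: r = 4, s = 1 − 1·(-2) = 3, t = -9 − 1·19 = -28  (check: 776·3 + 83·(-28) = 4)
  q = 6: r = 1, s = -2 − 6·3 = -20, t = 19 − 6·(-28) = 187  (check: 776·(-20) + 83·187 = 1)
The row with r = 1 (the gcd) gives the Bezout coefficients s = -20, t = 187.
Result: 776 · (-20) + 83 · (187) = 1.

gcd(776, 83) = 1; s = -20, t = 187 (check: 776·(-20) + 83·187 = 1).


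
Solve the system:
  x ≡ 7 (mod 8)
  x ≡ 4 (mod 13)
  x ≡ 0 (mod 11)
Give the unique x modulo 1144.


Moduli 8, 13, 11 are pairwise coprime; by CRT there is a unique solution modulo M = 8 · 13 · 11 = 1144.
Solve pairwise, accumulating the modulus:
  Start with x ≡ 7 (mod 8).
  Combine with x ≡ 4 (mod 13): since gcd(8, 13) = 1, we get a unique residue mod 104.
    Write x = 7 + 8·t and substitute into x ≡ 4 (mod 13): 8·t ≡ 4 − 7 = -3 (mod 13).
    Reduce coefficients mod 13: 8·t ≡ 10 (mod 13).
    The inverse of 8 mod 13 is 5 (since 8·5 = 40 = 3·13 + 1), so t ≡ 5·10 = 50 ≡ 11 (mod 13).
    Then x = 7 + 8·11 = 95, valid modulo lcm(8, 13) = 104: x ≡ 95 (mod 104).
  Combine with x ≡ 0 (mod 11): since gcd(104, 11) = 1, we get a unique residue mod 1144.
    Write x = 95 + 104·t and substitute into x ≡ 0 (mod 11): 104·t ≡ 0 − 95 = -95 (mod 11).
    Reduce coefficients mod 11: 5·t ≡ 4 (mod 11).
    The inverse of 5 mod 11 is 9 (since 5·9 = 45 = 4·11 + 1), so t ≡ 9·4 = 36 ≡ 3 (mod 11).
    Then x = 95 + 104·3 = 407, valid modulo lcm(104, 11) = 1144: x ≡ 407 (mod 1144).
Verify: 407 mod 8 = 7 ✓, 407 mod 13 = 4 ✓, 407 mod 11 = 0 ✓.

x ≡ 407 (mod 1144).


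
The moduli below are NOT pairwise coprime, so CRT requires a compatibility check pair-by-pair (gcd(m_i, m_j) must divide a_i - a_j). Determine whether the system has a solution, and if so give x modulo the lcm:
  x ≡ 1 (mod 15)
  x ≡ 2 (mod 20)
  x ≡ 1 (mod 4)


Moduli 15, 20, 4 are not pairwise coprime, so CRT works modulo lcm(m_i) when all pairwise compatibility conditions hold.
Pairwise compatibility: gcd(m_i, m_j) must divide a_i - a_j for every pair.
Merge one congruence at a time:
  Start: x ≡ 1 (mod 15).
  Combine with x ≡ 2 (mod 20): gcd(15, 20) = 5, and 2 - 1 = 1 is NOT divisible by 5.
    ⇒ system is inconsistent (no integer solution).

No solution (the system is inconsistent).


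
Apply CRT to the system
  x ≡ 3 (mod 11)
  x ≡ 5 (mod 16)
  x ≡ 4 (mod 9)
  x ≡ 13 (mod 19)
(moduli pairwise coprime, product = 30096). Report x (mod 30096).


Product of moduli M = 11 · 16 · 9 · 19 = 30096.
Merge one congruence at a time:
  Start: x ≡ 3 (mod 11).
  Combine with x ≡ 5 (mod 16); new modulus lcm = 176.
    Write x = 3 + 11·t and substitute into x ≡ 5 (mod 16): 11·t ≡ 5 − 3 = 2 (mod 16).
    The inverse of 11 mod 16 is 3 (since 11·3 = 33 = 2·16 + 1), so t ≡ 3·2 = 6 ≡ 6 (mod 16).
    Then x = 3 + 11·6 = 69, valid modulo lcm(11, 16) = 176: x ≡ 69 (mod 176).
  Combine with x ≡ 4 (mod 9); new modulus lcm = 1584.
    Write x = 69 + 176·t and substitute into x ≡ 4 (mod 9): 176·t ≡ 4 − 69 = -65 (mod 9).
    Reduce coefficients mod 9: 5·t ≡ 7 (mod 9).
    The inverse of 5 mod 9 is 2 (since 5·2 = 10 = 1·9 + 1), so t ≡ 2·7 = 14 ≡ 5 (mod 9).
    Then x = 69 + 176·5 = 949, valid modulo lcm(176, 9) = 1584: x ≡ 949 (mod 1584).
  Combine with x ≡ 13 (mod 19); new modulus lcm = 30096.
    Write x = 949 + 1584·t and substitute into x ≡ 13 (mod 19): 1584·t ≡ 13 − 949 = -936 (mod 19).
    Reduce coefficients mod 19: 7·t ≡ 14 (mod 19).
    The inverse of 7 mod 19 is 11 (since 7·11 = 77 = 4·19 + 1), so t ≡ 11·14 = 154 ≡ 2 (mod 19).
    Then x = 949 + 1584·2 = 4117, valid modulo lcm(1584, 19) = 30096: x ≡ 4117 (mod 30096).
Verify against each original: 4117 mod 11 = 3, 4117 mod 16 = 5, 4117 mod 9 = 4, 4117 mod 19 = 13.

x ≡ 4117 (mod 30096).


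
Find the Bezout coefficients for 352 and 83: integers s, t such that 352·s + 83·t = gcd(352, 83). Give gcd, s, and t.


Euclidean algorithm on (352, 83) — divide until remainder is 0:
  352 = 4 · 83 + 20
  83 = 4 · 20 + 3
  20 = 6 · 3 + 2
  3 = 1 · 2 + 1
  2 = 2 · 1 + 0
gcd(352, 83) = 1.
Track Bezout coefficients alongside the remainders: start with r₀ = 352 = a·1 + b·0 (s = 1, t = 0) and r₁ = 83 = a·0 + b·1 (s = 0, t = 1); each new remainder r_{k+1} = r_{k-1} − q_k·r_k inherits s_{k+1} = s_{k-1} − q_k·s_k, t_{k+1} = t_{k-1} − q_k·t_k, so r_k = a·s_k + b·t_k at every step:
  q = 4: r = 20, s = 1 − 4·0 = 1, t = 0 − 4·1 = -4  (check: 352·1 + 83·(-4) = 20)
  q = 4: r = 3, s = 0 − 4·1 = -4, t = 1 − 4·(-4) = 17  (check: 352·(-4) + 83·17 = 3)
  q = 6: r = 2, s = 1 − 6·(-4) = 25, t = -4 − 6·17 = -106  (check: 352·25 + 83·(-106) = 2)
  q = 1: r = 1, s = -4 − 1·25 = -29, t = 17 − 1·(-106) = 123  (check: 352·(-29) + 83·123 = 1)
The row with r = 1 (the gcd) gives the Bezout coefficients s = -29, t = 123.
Result: 352 · (-29) + 83 · (123) = 1.

gcd(352, 83) = 1; s = -29, t = 123 (check: 352·(-29) + 83·123 = 1).


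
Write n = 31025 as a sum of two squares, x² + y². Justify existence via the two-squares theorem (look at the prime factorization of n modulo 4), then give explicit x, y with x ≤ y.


Step 1: Factor n = 31025 = 5^2 · 17 · 73.
Step 2: Check the mod-4 condition on each prime factor: 5 ≡ 1 (mod 4), exponent 2; 17 ≡ 1 (mod 4), exponent 1; 73 ≡ 1 (mod 4), exponent 1.
All primes ≡ 3 (mod 4) appear to even exponent (or don't appear), so by the two-squares theorem n IS expressible as a sum of two squares.
Step 3: Build a representation. Group n = k² · m with k = 5 and m = 17 · 73 = 1241 (a product of primes ≡ 1 (mod 4)); a representation of m scales to one of n via (k·x)² + (k·y)² = k²(x² + y²). Each prime p ≡ 1 (mod 4) is itself a sum of two squares; find a² by testing p − a² for a perfect square:
  17: 17 − 1² = 16 = 4² ⇒ 17 = 1² + 4².
  73: 73 − 1² = 72, 73 − 2² = 69, 73 − 3² = 64 = 8² ⇒ 73 = 3² + 8².
  Combine using the Brahmagupta–Fibonacci identity (a² + b²)(c² + d²) = (ac − bd)² + (ad + bc)² = (ac + bd)² + (ad − bc)²:
  17 · 73 = 1241: from (1² + 4²)(3² + 8²), take (1·3 − 4·8, 1·8 + 4·3) = (3 − 32, 8 + 12) = (-29, 20); dropping signs (only squares matter) gives (29, 20); check 29² + 20² = 841 + 400 = 1241 ✓.
  Scale by k = 5: (5·29, 5·20) = (145, 100).
Step 4: Order so x ≤ y and verify: 100² + 145² = 10000 + 21025 = 31025 = n. ✓

n = 31025 = 100² + 145² (one valid representation with x ≤ y).


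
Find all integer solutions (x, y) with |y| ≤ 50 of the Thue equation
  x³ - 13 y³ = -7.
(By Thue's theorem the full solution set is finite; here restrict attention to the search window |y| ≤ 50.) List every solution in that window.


The equation is x³ - 13y³ = -7. For fixed y, x³ = 13·y³ − 7, so a solution requires the RHS to be a perfect cube.
Strategy: iterate y from -50 to 50, compute RHS = 13·y³ − 7, and check whether it is a (positive or negative) perfect cube.
Check small values of y:
  y = 0: RHS = -7 is not a perfect cube.
  y = 1: RHS = 6 is not a perfect cube.
  y = -1: RHS = -20 is not a perfect cube.
  y = 2: RHS = 97 is not a perfect cube.
  y = -2: RHS = -111 is not a perfect cube.
  y = 3: RHS = 344 is not a perfect cube.
  y = -3: RHS = -358 is not a perfect cube.
Continuing the search up to |y| = 50 finds no solutions either.
No (x, y) in the scanned range satisfies the equation.

No integer solutions with |y| ≤ 50.


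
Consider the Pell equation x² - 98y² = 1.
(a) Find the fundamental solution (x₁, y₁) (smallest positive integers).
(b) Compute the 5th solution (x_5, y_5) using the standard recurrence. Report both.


Step 1: Find the fundamental solution (x₁, y₁) of x² - 98y² = 1.
  Expand √98 as a continued fraction. a₀ = ⌊√98⌋ = 9; iterate m_{k+1} = d_k·a_k − m_k, d_{k+1} = (98 − m_{k+1}²)/d_k, a_{k+1} = ⌊(a₀ + m_{k+1})/d_{k+1}⌋ (starting m₀ = 0, d₀ = 1), with convergents p_k = a_k·p_{k-1} + p_{k-2}, q_k = a_k·q_{k-1} + q_{k-2} (p₋₁ = 1, q₋₁ = 0):
  k = 0: a₀ = 9; p₀/q₀ = 9/1; p₀² − 98·q₀² = 81 − 98 = -17.
  k = 1: m = 9, d = 17, a = ⌊(9 + 9)/17⌋ = 1; p/q = (1·9 + 1)/(1·1 + 0) = 10/1; p² − 98·q² = 100 − 98 = 2.
  k = 2: m = 8, d = 2, a = ⌊(9 + 8)/2⌋ = 8; p/q = (8·10 + 9)/(8·1 + 1) = 89/9; p² − 98·q² = 7921 − 7938 = -17.
  k = 3: m = 8, d = 17, a = ⌊(9 + 8)/17⌋ = 1; p/q = (1·89 + 10)/(1·9 + 1) = 99/10; p² − 98·q² = 9801 − 9800 = 1.
  The first convergent with p² − 98·q² = 1 gives the fundamental solution (x₁, y₁) = (99, 10).
Step 2: Apply the recurrence (x_{n+1}, y_{n+1}) = (x₁x_n + 98y₁y_n, x₁y_n + y₁x_n) repeatedly.
  From (x_1, y_1) = (99, 10): x_2 = 99·99 + 98·10·10 = 19601; y_2 = 99·10 + 10·99 = 1980.
  From (x_2, y_2) = (19601, 1980): x_3 = 99·19601 + 98·10·1980 = 3880899; y_3 = 99·1980 + 10·19601 = 392030.
  From (x_3, y_3) = (3880899, 392030): x_4 = 99·3880899 + 98·10·392030 = 768398401; y_4 = 99·392030 + 10·3880899 = 77619960.
  From (x_4, y_4) = (768398401, 77619960): x_5 = 99·768398401 + 98·10·77619960 = 152139002499; y_5 = 99·77619960 + 10·768398401 = 15368360050.
Step 3: Verify x_5² - 98·y_5² = 23146276081390728245001 - 23146276081390728245000 = 1 (should be 1). ✓

(x_1, y_1) = (99, 10); (x_5, y_5) = (152139002499, 15368360050).


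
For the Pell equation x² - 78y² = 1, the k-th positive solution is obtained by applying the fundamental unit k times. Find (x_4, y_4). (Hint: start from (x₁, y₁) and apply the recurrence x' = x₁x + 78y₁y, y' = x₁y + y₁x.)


Step 1: Find the fundamental solution (x₁, y₁) of x² - 78y² = 1.
  Expand √78 as a continued fraction. a₀ = ⌊√78⌋ = 8; iterate m_{k+1} = d_k·a_k − m_k, d_{k+1} = (78 − m_{k+1}²)/d_k, a_{k+1} = ⌊(a₀ + m_{k+1})/d_{k+1}⌋ (starting m₀ = 0, d₀ = 1), with convergents p_k = a_k·p_{k-1} + p_{k-2}, q_k = a_k·q_{k-1} + q_{k-2} (p₋₁ = 1, q₋₁ = 0):
  k = 0: a₀ = 8; p₀/q₀ = 8/1; p₀² − 78·q₀² = 64 − 78 = -14.
  k = 1: m = 8, d = 14, a = ⌊(8 + 8)/14⌋ = 1; p/q = (1·8 + 1)/(1·1 + 0) = 9/1; p² − 78·q² = 81 − 78 = 3.
  k = 2: m = 6, d = 3, a = ⌊(8 + 6)/3⌋ = 4; p/q = (4·9 + 8)/(4·1 + 1) = 44/5; p² − 78·q² = 1936 − 1950 = -14.
  k = 3: m = 6, d = 14, a = ⌊(8 + 6)/14⌋ = 1; p/q = (1·44 + 9)/(1·5 + 1) = 53/6; p² − 78·q² = 2809 − 2808 = 1.
  The first convergent with p² − 78·q² = 1 gives the fundamental solution (x₁, y₁) = (53, 6).
Step 2: Apply the recurrence (x_{n+1}, y_{n+1}) = (x₁x_n + 78y₁y_n, x₁y_n + y₁x_n) repeatedly.
  From (x_1, y_1) = (53, 6): x_2 = 53·53 + 78·6·6 = 5617; y_2 = 53·6 + 6·53 = 636.
  From (x_2, y_2) = (5617, 636): x_3 = 53·5617 + 78·6·636 = 595349; y_3 = 53·636 + 6·5617 = 67410.
  From (x_3, y_3) = (595349, 67410): x_4 = 53·595349 + 78·6·67410 = 63101377; y_4 = 53·67410 + 6·595349 = 7144824.
Step 3: Verify x_4² - 78·y_4² = 3981783779296129 - 3981783779296128 = 1 (should be 1). ✓

(x_1, y_1) = (53, 6); (x_4, y_4) = (63101377, 7144824).


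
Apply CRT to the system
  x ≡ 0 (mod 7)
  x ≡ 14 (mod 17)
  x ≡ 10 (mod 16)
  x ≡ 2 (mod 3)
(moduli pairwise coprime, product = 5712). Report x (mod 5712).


Product of moduli M = 7 · 17 · 16 · 3 = 5712.
Merge one congruence at a time:
  Start: x ≡ 0 (mod 7).
  Combine with x ≡ 14 (mod 17); new modulus lcm = 119.
    Write x = 0 + 7·t and substitute into x ≡ 14 (mod 17): 7·t ≡ 14 − 0 = 14 (mod 17).
    The inverse of 7 mod 17 is 5 (since 7·5 = 35 = 2·17 + 1), so t ≡ 5·14 = 70 ≡ 2 (mod 17).
    Then x = 0 + 7·2 = 14, valid modulo lcm(7, 17) = 119: x ≡ 14 (mod 119).
  Combine with x ≡ 10 (mod 16); new modulus lcm = 1904.
    Write x = 14 + 119·t and substitute into x ≡ 10 (mod 16): 119·t ≡ 10 − 14 = -4 (mod 16).
    Reduce coefficients mod 16: 7·t ≡ 12 (mod 16).
    The inverse of 7 mod 16 is 7 (since 7·7 = 49 = 3·16 + 1), so t ≡ 7·12 = 84 ≡ 4 (mod 16).
    Then x = 14 + 119·4 = 490, valid modulo lcm(119, 16) = 1904: x ≡ 490 (mod 1904).
  Combine with x ≡ 2 (mod 3); new modulus lcm = 5712.
    Write x = 490 + 1904·t and substitute into x ≡ 2 (mod 3): 1904·t ≡ 2 − 490 = -488 (mod 3).
    Reduce coefficients mod 3: 2·t ≡ 1 (mod 3).
    The inverse of 2 mod 3 is 2 (since 2·2 = 4 = 1·3 + 1), so t ≡ 2·1 = 2 ≡ 2 (mod 3).
    Then x = 490 + 1904·2 = 4298, valid modulo lcm(1904, 3) = 5712: x ≡ 4298 (mod 5712).
Verify against each original: 4298 mod 7 = 0, 4298 mod 17 = 14, 4298 mod 16 = 10, 4298 mod 3 = 2.

x ≡ 4298 (mod 5712).


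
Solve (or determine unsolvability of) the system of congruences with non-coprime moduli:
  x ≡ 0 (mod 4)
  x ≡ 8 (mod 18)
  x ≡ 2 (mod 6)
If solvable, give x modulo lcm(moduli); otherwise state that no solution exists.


Moduli 4, 18, 6 are not pairwise coprime, so CRT works modulo lcm(m_i) when all pairwise compatibility conditions hold.
Pairwise compatibility: gcd(m_i, m_j) must divide a_i - a_j for every pair.
Merge one congruence at a time:
  Start: x ≡ 0 (mod 4).
  Combine with x ≡ 8 (mod 18): gcd(4, 18) = 2; 8 - 0 = 8, which IS divisible by 2, so compatible.
    Write x = 0 + 4·t and substitute into x ≡ 8 (mod 18): 4·t ≡ 8 − 0 = 8 (mod 18).
    Divide the congruence (and modulus) by g = 2: 2·t ≡ 4 (mod 9).
    The inverse of 2 mod 9 is 5 (since 2·5 = 10 = 1·9 + 1), so t ≡ 5·4 = 20 ≡ 2 (mod 9).
    Then x = 0 + 4·2 = 8, valid modulo lcm(4, 18) = 36: x ≡ 8 (mod 36).
  Combine with x ≡ 2 (mod 6): gcd(36, 6) = 6; 2 - 8 = -6, which IS divisible by 6, so compatible.
    Write x = 8 + 36·t and substitute into x ≡ 2 (mod 6): 36·t ≡ 2 − 8 = -6 (mod 6).
    Divide the congruence (and modulus) by g = 6: 6·t ≡ -1 (mod 1).
    Modulo 1 every t works; take t = 0.
    Then x = 8 + 36·0 = 8, valid modulo lcm(36, 6) = 36: x ≡ 8 (mod 36).
Verify: 8 mod 4 = 0, 8 mod 18 = 8, 8 mod 6 = 2.

x ≡ 8 (mod 36).


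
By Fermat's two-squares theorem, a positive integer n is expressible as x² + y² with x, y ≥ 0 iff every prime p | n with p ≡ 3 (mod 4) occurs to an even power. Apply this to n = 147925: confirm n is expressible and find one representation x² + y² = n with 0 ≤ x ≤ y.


Step 1: Factor n = 147925 = 5^2 · 61 · 97.
Step 2: Check the mod-4 condition on each prime factor: 5 ≡ 1 (mod 4), exponent 2; 61 ≡ 1 (mod 4), exponent 1; 97 ≡ 1 (mod 4), exponent 1.
All primes ≡ 3 (mod 4) appear to even exponent (or don't appear), so by the two-squares theorem n IS expressible as a sum of two squares.
Step 3: Build a representation. Group n = k² · m with k = 5 and m = 61 · 97 = 5917 (a product of primes ≡ 1 (mod 4)); a representation of m scales to one of n via (k·x)² + (k·y)² = k²(x² + y²). Each prime p ≡ 1 (mod 4) is itself a sum of two squares; find a² by testing p − a² for a perfect square:
  61: 61 − 1² = 60, 61 − 2² = 57, 61 − 3² = 52, 61 − 4² = 45, 61 − 5² = 36 = 6² ⇒ 61 = 5² + 6².
  97: 97 − 1² = 96, 97 − 2² = 93, 97 − 3² = 88, 97 − 4² = 81 = 9² ⇒ 97 = 4² + 9².
  Combine using the Brahmagupta–Fibonacci identity (a² + b²)(c² + d²) = (ac − bd)² + (ad + bc)² = (ac + bd)² + (ad − bc)²:
  61 · 97 = 5917: from (5² + 6²)(4² + 9²), take (5·4 − 6·9, 5·9 + 6·4) = (20 − 54, 45 + 24) = (-34, 69); dropping signs (only squares matter) gives (34, 69); check 34² + 69² = 1156 + 4761 = 5917 ✓.
  Scale by k = 5: (5·34, 5·69) = (170, 345).
Step 4: Order so x ≤ y and verify: 170² + 345² = 28900 + 119025 = 147925 = n. ✓

n = 147925 = 170² + 345² (one valid representation with x ≤ y).


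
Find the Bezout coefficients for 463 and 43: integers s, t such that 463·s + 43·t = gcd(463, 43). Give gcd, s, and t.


Euclidean algorithm on (463, 43) — divide until remainder is 0:
  463 = 10 · 43 + 33
  43 = 1 · 33 + 10
  33 = 3 · 10 + 3
  10 = 3 · 3 + 1
  3 = 3 · 1 + 0
gcd(463, 43) = 1.
Track Bezout coefficients alongside the remainders: start with r₀ = 463 = a·1 + b·0 (s = 1, t = 0) and r₁ = 43 = a·0 + b·1 (s = 0, t = 1); each new remainder r_{k+1} = r_{k-1} − q_k·r_k inherits s_{k+1} = s_{k-1} − q_k·s_k, t_{k+1} = t_{k-1} − q_k·t_k, so r_k = a·s_k + b·t_k at every step:
  q = 10: r = 33, s = 1 − 10·0 = 1, t = 0 − 10·1 = -10  (check: 463·1 + 43·(-10) = 33)
  q = 1: r = 10, s = 0 − 1·1 = -1, t = 1 − 1·(-10) = 11  (check: 463·(-1) + 43·11 = 10)
  q = 3: r = 3, s = 1 − 3·(-1) = 4, t = -10 − 3·11 = -43  (check: 463·4 + 43·(-43) = 3)
  q = 3: r = 1, s = -1 − 3·4 = -13, t = 11 − 3·(-43) = 140  (check: 463·(-13) + 43·140 = 1)
The row with r = 1 (the gcd) gives the Bezout coefficients s = -13, t = 140.
Result: 463 · (-13) + 43 · (140) = 1.

gcd(463, 43) = 1; s = -13, t = 140 (check: 463·(-13) + 43·140 = 1).


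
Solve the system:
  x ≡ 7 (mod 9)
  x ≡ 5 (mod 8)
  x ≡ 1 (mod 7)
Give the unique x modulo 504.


Moduli 9, 8, 7 are pairwise coprime; by CRT there is a unique solution modulo M = 9 · 8 · 7 = 504.
Solve pairwise, accumulating the modulus:
  Start with x ≡ 7 (mod 9).
  Combine with x ≡ 5 (mod 8): since gcd(9, 8) = 1, we get a unique residue mod 72.
    Write x = 7 + 9·t and substitute into x ≡ 5 (mod 8): 9·t ≡ 5 − 7 = -2 (mod 8).
    Reduce coefficients mod 8: 1·t ≡ 6 (mod 8).
    So t ≡ 6 (mod 8).
    Then x = 7 + 9·6 = 61, valid modulo lcm(9, 8) = 72: x ≡ 61 (mod 72).
  Combine with x ≡ 1 (mod 7): since gcd(72, 7) = 1, we get a unique residue mod 504.
    Write x = 61 + 72·t and substitute into x ≡ 1 (mod 7): 72·t ≡ 1 − 61 = -60 (mod 7).
    Reduce coefficients mod 7: 2·t ≡ 3 (mod 7).
    The inverse of 2 mod 7 is 4 (since 2·4 = 8 = 1·7 + 1), so t ≡ 4·3 = 12 ≡ 5 (mod 7).
    Then x = 61 + 72·5 = 421, valid modulo lcm(72, 7) = 504: x ≡ 421 (mod 504).
Verify: 421 mod 9 = 7 ✓, 421 mod 8 = 5 ✓, 421 mod 7 = 1 ✓.

x ≡ 421 (mod 504).


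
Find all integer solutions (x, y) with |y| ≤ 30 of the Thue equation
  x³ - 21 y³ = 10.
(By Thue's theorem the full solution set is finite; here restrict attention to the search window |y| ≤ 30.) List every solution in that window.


The equation is x³ - 21y³ = 10. For fixed y, x³ = 21·y³ + 10, so a solution requires the RHS to be a perfect cube.
Strategy: iterate y from -30 to 30, compute RHS = 21·y³ + 10, and check whether it is a (positive or negative) perfect cube.
Check small values of y:
  y = 0: RHS = 10 is not a perfect cube.
  y = 1: RHS = 31 is not a perfect cube.
  y = -1: RHS = -11 is not a perfect cube.
  y = 2: RHS = 178 is not a perfect cube.
  y = -2: RHS = -158 is not a perfect cube.
  y = 3: RHS = 577 is not a perfect cube.
  y = -3: RHS = -557 is not a perfect cube.
Continuing the search up to |y| = 30 finds no solutions either.
No (x, y) in the scanned range satisfies the equation.

No integer solutions with |y| ≤ 30.


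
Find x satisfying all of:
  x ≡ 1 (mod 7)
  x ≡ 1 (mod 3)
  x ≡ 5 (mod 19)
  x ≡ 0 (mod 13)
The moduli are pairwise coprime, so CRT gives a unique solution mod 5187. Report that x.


Product of moduli M = 7 · 3 · 19 · 13 = 5187.
Merge one congruence at a time:
  Start: x ≡ 1 (mod 7).
  Combine with x ≡ 1 (mod 3); new modulus lcm = 21.
    Write x = 1 + 7·t and substitute into x ≡ 1 (mod 3): 7·t ≡ 1 − 1 = 0 (mod 3).
    Reduce coefficients mod 3: 1·t ≡ 0 (mod 3).
    So t ≡ 0 (mod 3).
    Then x = 1 + 7·0 = 1, valid modulo lcm(7, 3) = 21: x ≡ 1 (mod 21).
  Combine with x ≡ 5 (mod 19); new modulus lcm = 399.
    Write x = 1 + 21·t and substitute into x ≡ 5 (mod 19): 21·t ≡ 5 − 1 = 4 (mod 19).
    Reduce coefficients mod 19: 2·t ≡ 4 (mod 19).
    The inverse of 2 mod 19 is 10 (since 2·10 = 20 = 1·19 + 1), so t ≡ 10·4 = 40 ≡ 2 (mod 19).
    Then x = 1 + 21·2 = 43, valid modulo lcm(21, 19) = 399: x ≡ 43 (mod 399).
  Combine with x ≡ 0 (mod 13); new modulus lcm = 5187.
    Write x = 43 + 399·t and substitute into x ≡ 0 (mod 13): 399·t ≡ 0 − 43 = -43 (mod 13).
    Reduce coefficients mod 13: 9·t ≡ 9 (mod 13).
    The inverse of 9 mod 13 is 3 (since 9·3 = 27 = 2·13 + 1), so t ≡ 3·9 = 27 ≡ 1 (mod 13).
    Then x = 43 + 399·1 = 442, valid modulo lcm(399, 13) = 5187: x ≡ 442 (mod 5187).
Verify against each original: 442 mod 7 = 1, 442 mod 3 = 1, 442 mod 19 = 5, 442 mod 13 = 0.

x ≡ 442 (mod 5187).


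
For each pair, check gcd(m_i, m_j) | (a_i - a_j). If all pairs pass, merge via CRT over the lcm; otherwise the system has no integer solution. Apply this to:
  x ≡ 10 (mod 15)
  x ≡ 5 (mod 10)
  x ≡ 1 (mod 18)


Moduli 15, 10, 18 are not pairwise coprime, so CRT works modulo lcm(m_i) when all pairwise compatibility conditions hold.
Pairwise compatibility: gcd(m_i, m_j) must divide a_i - a_j for every pair.
Merge one congruence at a time:
  Start: x ≡ 10 (mod 15).
  Combine with x ≡ 5 (mod 10): gcd(15, 10) = 5; 5 - 10 = -5, which IS divisible by 5, so compatible.
    Write x = 10 + 15·t and substitute into x ≡ 5 (mod 10): 15·t ≡ 5 − 10 = -5 (mod 10).
    Divide the congruence (and modulus) by g = 5: 3·t ≡ -1 (mod 2).
    Reduce coefficients mod 2: 1·t ≡ 1 (mod 2).
    So t ≡ 1 (mod 2).
    Then x = 10 + 15·1 = 25, valid modulo lcm(15, 10) = 30: x ≡ 25 (mod 30).
  Combine with x ≡ 1 (mod 18): gcd(30, 18) = 6; 1 - 25 = -24, which IS divisible by 6, so compatible.
    Write x = 25 + 30·t and substitute into x ≡ 1 (mod 18): 30·t ≡ 1 − 25 = -24 (mod 18).
    Divide the congruence (and modulus) by g = 6: 5·t ≡ -4 (mod 3).
    Reduce coefficients mod 3: 2·t ≡ 2 (mod 3).
    The inverse of 2 mod 3 is 2 (since 2·2 = 4 = 1·3 + 1), so t ≡ 2·2 = 4 ≡ 1 (mod 3).
    Then x = 25 + 30·1 = 55, valid modulo lcm(30, 18) = 90: x ≡ 55 (mod 90).
Verify: 55 mod 15 = 10, 55 mod 10 = 5, 55 mod 18 = 1.

x ≡ 55 (mod 90).


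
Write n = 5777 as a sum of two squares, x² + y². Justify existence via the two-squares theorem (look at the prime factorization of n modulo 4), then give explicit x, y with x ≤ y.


Step 1: Factor n = 5777 = 53 · 109.
Step 2: Check the mod-4 condition on each prime factor: 53 ≡ 1 (mod 4), exponent 1; 109 ≡ 1 (mod 4), exponent 1.
All primes ≡ 3 (mod 4) appear to even exponent (or don't appear), so by the two-squares theorem n IS expressible as a sum of two squares.
Step 3: Build a representation. Here n = 53 · 109 is a product of primes ≡ 1 (mod 4). Each prime p ≡ 1 (mod 4) is itself a sum of two squares; find a² by testing p − a² for a perfect square:
  53: 53 − 1² = 52, 53 − 2² = 49 = 7² ⇒ 53 = 2² + 7².
  109: 109 − 1² = 108, 109 − 2² = 105, 109 − 3² = 100 = 10² ⇒ 109 = 3² + 10².
  Combine using the Brahmagupta–Fibonacci identity (a² + b²)(c² + d²) = (ac − bd)² + (ad + bc)² = (ac + bd)² + (ad − bc)²:
  53 · 109 = 5777: from (2² + 7²)(3² + 10²), take (2·3 − 7·10, 2·10 + 7·3) = (6 − 70, 20 + 21) = (-64, 41); dropping signs (only squares matter) gives (64, 41); check 64² + 41² = 4096 + 1681 = 5777 ✓.
Step 4: Order so x ≤ y and verify: 41² + 64² = 1681 + 4096 = 5777 = n. ✓

n = 5777 = 41² + 64² (one valid representation with x ≤ y).


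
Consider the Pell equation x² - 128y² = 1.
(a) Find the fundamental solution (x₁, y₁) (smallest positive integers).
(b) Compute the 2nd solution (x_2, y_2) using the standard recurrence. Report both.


Step 1: Find the fundamental solution (x₁, y₁) of x² - 128y² = 1.
  Expand √128 as a continued fraction. a₀ = ⌊√128⌋ = 11; iterate m_{k+1} = d_k·a_k − m_k, d_{k+1} = (128 − m_{k+1}²)/d_k, a_{k+1} = ⌊(a₀ + m_{k+1})/d_{k+1}⌋ (starting m₀ = 0, d₀ = 1), with convergents p_k = a_k·p_{k-1} + p_{k-2}, q_k = a_k·q_{k-1} + q_{k-2} (p₋₁ = 1, q₋₁ = 0):
  k = 0: a₀ = 11; p₀/q₀ = 11/1; p₀² − 128·q₀² = 121 − 128 = -7.
  k = 1: m = 11, d = 7, a = ⌊(11 + 11)/7⌋ = 3; p/q = (3·11 + 1)/(3·1 + 0) = 34/3; p² − 128·q² = 1156 − 1152 = 4.
  k = 2: m = 10, d = 4, a = ⌊(11 + 10)/4⌋ = 5; p/q = (5·34 + 11)/(5·3 + 1) = 181/16; p² − 128·q² = 32761 − 32768 = -7.
  k = 3: m = 10, d = 7, a = ⌊(11 + 10)/7⌋ = 3; p/q = (3·181 + 34)/(3·16 + 3) = 577/51; p² − 128·q² = 332929 − 332928 = 1.
  The first convergent with p² − 128·q² = 1 gives the fundamental solution (x₁, y₁) = (577, 51).
Step 2: Apply the recurrence (x_{n+1}, y_{n+1}) = (x₁x_n + 128y₁y_n, x₁y_n + y₁x_n) repeatedly.
  From (x_1, y_1) = (577, 51): x_2 = 577·577 + 128·51·51 = 665857; y_2 = 577·51 + 51·577 = 58854.
Step 3: Verify x_2² - 128·y_2² = 443365544449 - 443365544448 = 1 (should be 1). ✓

(x_1, y_1) = (577, 51); (x_2, y_2) = (665857, 58854).


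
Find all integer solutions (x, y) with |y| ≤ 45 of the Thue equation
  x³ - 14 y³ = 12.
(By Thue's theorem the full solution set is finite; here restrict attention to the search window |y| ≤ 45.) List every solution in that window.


The equation is x³ - 14y³ = 12. For fixed y, x³ = 14·y³ + 12, so a solution requires the RHS to be a perfect cube.
Strategy: iterate y from -45 to 45, compute RHS = 14·y³ + 12, and check whether it is a (positive or negative) perfect cube.
Check small values of y:
  y = 0: RHS = 12 is not a perfect cube.
  y = 1: RHS = 26 is not a perfect cube.
  y = -1: RHS = -2 is not a perfect cube.
  y = 2: RHS = 124 is not a perfect cube.
  y = -2: RHS = -100 is not a perfect cube.
  y = 3: RHS = 390 is not a perfect cube.
  y = -3: RHS = -366 is not a perfect cube.
Continuing the search up to |y| = 45 finds no solutions either.
No (x, y) in the scanned range satisfies the equation.

No integer solutions with |y| ≤ 45.


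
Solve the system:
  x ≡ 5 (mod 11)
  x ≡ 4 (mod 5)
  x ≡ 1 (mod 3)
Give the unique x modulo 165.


Moduli 11, 5, 3 are pairwise coprime; by CRT there is a unique solution modulo M = 11 · 5 · 3 = 165.
Solve pairwise, accumulating the modulus:
  Start with x ≡ 5 (mod 11).
  Combine with x ≡ 4 (mod 5): since gcd(11, 5) = 1, we get a unique residue mod 55.
    Write x = 5 + 11·t and substitute into x ≡ 4 (mod 5): 11·t ≡ 4 − 5 = -1 (mod 5).
    Reduce coefficients mod 5: 1·t ≡ 4 (mod 5).
    So t ≡ 4 (mod 5).
    Then x = 5 + 11·4 = 49, valid modulo lcm(11, 5) = 55: x ≡ 49 (mod 55).
  Combine with x ≡ 1 (mod 3): since gcd(55, 3) = 1, we get a unique residue mod 165.
    Write x = 49 + 55·t and substitute into x ≡ 1 (mod 3): 55·t ≡ 1 − 49 = -48 (mod 3).
    Reduce coefficients mod 3: 1·t ≡ 0 (mod 3).
    So t ≡ 0 (mod 3).
    Then x = 49 + 55·0 = 49, valid modulo lcm(55, 3) = 165: x ≡ 49 (mod 165).
Verify: 49 mod 11 = 5 ✓, 49 mod 5 = 4 ✓, 49 mod 3 = 1 ✓.

x ≡ 49 (mod 165).


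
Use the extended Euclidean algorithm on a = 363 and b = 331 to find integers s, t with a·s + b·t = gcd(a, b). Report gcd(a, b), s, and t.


Euclidean algorithm on (363, 331) — divide until remainder is 0:
  363 = 1 · 331 + 32
  331 = 10 · 32 + 11
  32 = 2 · 11 + 10
  11 = 1 · 10 + 1
  10 = 10 · 1 + 0
gcd(363, 331) = 1.
Track Bezout coefficients alongside the remainders: start with r₀ = 363 = a·1 + b·0 (s = 1, t = 0) and r₁ = 331 = a·0 + b·1 (s = 0, t = 1); each new remainder r_{k+1} = r_{k-1} − q_k·r_k inherits s_{k+1} = s_{k-1} − q_k·s_k, t_{k+1} = t_{k-1} − q_k·t_k, so r_k = a·s_k + b·t_k at every step:
  q = 1: r = 32, s = 1 − 1·0 = 1, t = 0 − 1·1 = -1  (check: 363·1 + 331·(-1) = 32)
  q = 10: r = 11, s = 0 − 10·1 = -10, t = 1 − 10·(-1) = 11  (check: 363·(-10) + 331·11 = 11)
  q = 2: r = 10, s = 1 − 2·(-10) = 21, t = -1 − 2·11 = -23  (check: 363·21 + 331·(-23) = 10)
  q = 1: r = 1, s = -10 − 1·21 = -31, t = 11 − 1·(-23) = 34  (check: 363·(-31) + 331·34 = 1)
The row with r = 1 (the gcd) gives the Bezout coefficients s = -31, t = 34.
Result: 363 · (-31) + 331 · (34) = 1.

gcd(363, 331) = 1; s = -31, t = 34 (check: 363·(-31) + 331·34 = 1).


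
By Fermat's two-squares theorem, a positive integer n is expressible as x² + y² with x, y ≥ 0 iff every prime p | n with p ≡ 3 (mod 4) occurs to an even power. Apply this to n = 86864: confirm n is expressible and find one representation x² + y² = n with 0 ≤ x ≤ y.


Step 1: Factor n = 86864 = 2^4 · 61 · 89.
Step 2: Check the mod-4 condition on each prime factor: 2 = 2 (special); 61 ≡ 1 (mod 4), exponent 1; 89 ≡ 1 (mod 4), exponent 1.
All primes ≡ 3 (mod 4) appear to even exponent (or don't appear), so by the two-squares theorem n IS expressible as a sum of two squares.
Step 3: Build a representation. Group n = k² · m with k = 4 and m = 61 · 89 = 5429 (a product of primes ≡ 1 (mod 4)); a representation of m scales to one of n via (k·x)² + (k·y)² = k²(x² + y²). Each prime p ≡ 1 (mod 4) is itself a sum of two squares; find a² by testing p − a² for a perfect square:
  61: 61 − 1² = 60, 61 − 2² = 57, 61 − 3² = 52, 61 − 4² = 45, 61 − 5² = 36 = 6² ⇒ 61 = 5² + 6².
  89: 89 − 1² = 88, 89 − 2² = 85, 89 − 3² = 80, 89 − 4² = 73, 89 − 5² = 64 = 8² ⇒ 89 = 5² + 8².
  Combine using the Brahmagupta–Fibonacci identity (a² + b²)(c² + d²) = (ac − bd)² + (ad + bc)² = (ac + bd)² + (ad − bc)²:
  61 · 89 = 5429: from (5² + 6²)(5² + 8²), take (5·5 − 6·8, 5·8 + 6·5) = (25 − 48, 40 + 30) = (-23, 70); dropping signs (only squares matter) gives (23, 70); check 23² + 70² = 529 + 4900 = 5429 ✓.
  Scale by k = 4: (4·23, 4·70) = (92, 280).
Step 4: Order so x ≤ y and verify: 92² + 280² = 8464 + 78400 = 86864 = n. ✓

n = 86864 = 92² + 280² (one valid representation with x ≤ y).
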